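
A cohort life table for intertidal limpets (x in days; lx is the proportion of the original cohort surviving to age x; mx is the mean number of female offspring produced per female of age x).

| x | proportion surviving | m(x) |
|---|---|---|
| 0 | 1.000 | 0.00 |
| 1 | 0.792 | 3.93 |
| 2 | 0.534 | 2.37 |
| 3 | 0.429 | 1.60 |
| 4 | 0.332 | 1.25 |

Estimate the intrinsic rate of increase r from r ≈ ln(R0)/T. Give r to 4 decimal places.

0.9955

R0 = Σ lx·mx = 0 + 3.11256 + 1.26558 + 0.6864 + 0.415 = 5.47954
Σ x·lx·mx = 9.36292; T = 9.36292/5.47954 = 1.70871…
r ≈ ln(R0)/T = ln(5.47954)/1.70871… = 0.995503… → 0.9955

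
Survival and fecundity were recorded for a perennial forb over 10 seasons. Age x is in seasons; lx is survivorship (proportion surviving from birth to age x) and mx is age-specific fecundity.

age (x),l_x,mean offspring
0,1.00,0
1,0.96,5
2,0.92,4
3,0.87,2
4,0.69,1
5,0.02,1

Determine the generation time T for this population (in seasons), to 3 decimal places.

lx·mx: 0, 4.8, 3.68, 1.74, 0.69, 0.02 → R0 = 10.93
x·lx·mx: 0, 4.8, 7.36, 5.22, 2.76, 0.1 → Σ = 20.24
T = 20.24 / 10.93 = 1.851784… → 1.852

1.852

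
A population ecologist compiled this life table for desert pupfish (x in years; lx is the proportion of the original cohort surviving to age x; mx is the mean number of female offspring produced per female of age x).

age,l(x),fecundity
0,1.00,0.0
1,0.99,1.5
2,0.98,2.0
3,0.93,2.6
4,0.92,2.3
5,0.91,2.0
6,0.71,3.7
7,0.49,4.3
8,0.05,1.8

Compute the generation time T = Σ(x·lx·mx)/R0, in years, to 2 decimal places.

lx·mx: 0, 1.485, 1.96, 2.418, 2.116, 1.82, 2.627, 2.107, 0.09 → R0 = 14.623
x·lx·mx: 0, 1.485, 3.92, 7.254, 8.464, 9.1, 15.762, 14.749, 0.72 → Σ = 61.454
T = 61.454 / 14.623 = 4.202558… → 4.20

4.20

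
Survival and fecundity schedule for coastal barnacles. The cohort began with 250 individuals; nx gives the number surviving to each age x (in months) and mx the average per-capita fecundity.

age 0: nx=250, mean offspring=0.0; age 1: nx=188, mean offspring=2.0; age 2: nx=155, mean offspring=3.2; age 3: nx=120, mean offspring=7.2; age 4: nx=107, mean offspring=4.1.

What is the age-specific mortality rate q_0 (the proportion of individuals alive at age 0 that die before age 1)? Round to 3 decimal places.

lx = nx/n0 = nx/250: 1, 0.752, 0.62, 0.48, 0.428
q_0 = (l_0 − l_1) / l_0 = (1 − 0.752) / 1
     = 0.248 / 1 = 0.248 → 0.248

0.248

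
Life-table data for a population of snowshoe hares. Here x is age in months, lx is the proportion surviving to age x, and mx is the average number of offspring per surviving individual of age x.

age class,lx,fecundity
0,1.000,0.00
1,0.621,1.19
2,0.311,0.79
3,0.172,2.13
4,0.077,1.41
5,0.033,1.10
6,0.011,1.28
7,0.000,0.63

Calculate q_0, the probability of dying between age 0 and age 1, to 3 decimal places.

0.379

q_0 = (l_0 − l_1) / l_0 = (1 − 0.621) / 1
     = 0.379 / 1 = 0.379 → 0.379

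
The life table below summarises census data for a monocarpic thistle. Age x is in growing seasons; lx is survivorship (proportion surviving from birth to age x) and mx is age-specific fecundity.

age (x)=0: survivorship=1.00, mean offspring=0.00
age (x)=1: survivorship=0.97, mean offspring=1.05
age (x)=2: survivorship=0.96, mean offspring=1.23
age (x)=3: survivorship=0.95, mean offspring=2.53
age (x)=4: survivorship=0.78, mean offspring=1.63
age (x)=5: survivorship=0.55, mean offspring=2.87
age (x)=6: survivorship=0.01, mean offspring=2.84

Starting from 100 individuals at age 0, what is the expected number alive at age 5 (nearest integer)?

55

Expected survivors = N0 · l_5 = 100 × 0.55 = 55 → 55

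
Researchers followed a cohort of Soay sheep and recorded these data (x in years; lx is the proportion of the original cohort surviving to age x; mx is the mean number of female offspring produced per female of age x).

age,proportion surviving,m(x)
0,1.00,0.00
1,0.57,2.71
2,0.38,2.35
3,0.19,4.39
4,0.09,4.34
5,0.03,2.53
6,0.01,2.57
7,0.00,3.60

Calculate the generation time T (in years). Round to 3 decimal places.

lx·mx: 0, 1.5447, 0.893, 0.8341, 0.3906, 0.0759, 0.0257, 0 → R0 = 3.764
x·lx·mx: 0, 1.5447, 1.786, 2.5023, 1.5624, 0.3795, 0.1542, 0 → Σ = 7.9291
T = 7.9291 / 3.764 = 2.106562… → 2.107

2.107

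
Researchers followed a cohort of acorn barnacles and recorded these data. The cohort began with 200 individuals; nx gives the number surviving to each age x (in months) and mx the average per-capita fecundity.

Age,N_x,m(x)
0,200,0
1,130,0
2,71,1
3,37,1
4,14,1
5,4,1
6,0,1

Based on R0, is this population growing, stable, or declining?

declining

lx = nx/n0 = nx/200: 1, 0.65, 0.355, 0.185, 0.07, 0.02, 0
R0 = Σ lx·mx = 0 + 0 + 0.355 + 0.185 + 0.07 + 0.02 + 0 = 0.63
R0 < 1, so the population is declining.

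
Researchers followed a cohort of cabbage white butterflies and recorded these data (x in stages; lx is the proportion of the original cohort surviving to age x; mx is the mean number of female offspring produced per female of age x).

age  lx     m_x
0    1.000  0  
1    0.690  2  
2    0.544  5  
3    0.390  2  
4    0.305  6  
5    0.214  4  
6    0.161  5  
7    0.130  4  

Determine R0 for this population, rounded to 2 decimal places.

8.89

lx·mx by age: 0, 1.38, 2.72, 0.78, 1.83, 0.856, 0.805, 0.52
R0 = Σ lx·mx = 8.891 → 8.89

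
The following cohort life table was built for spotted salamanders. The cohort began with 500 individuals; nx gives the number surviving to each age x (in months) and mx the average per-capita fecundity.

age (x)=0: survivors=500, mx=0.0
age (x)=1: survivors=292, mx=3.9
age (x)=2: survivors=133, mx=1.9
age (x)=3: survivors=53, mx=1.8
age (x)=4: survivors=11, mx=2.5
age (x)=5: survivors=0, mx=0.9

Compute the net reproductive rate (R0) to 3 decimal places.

3.029

lx = nx/n0 = nx/500: 1, 0.584, 0.266, 0.106, 0.022, 0
lx·mx by age: 0, 2.2776, 0.5054, 0.1908, 0.055, 0
R0 = Σ lx·mx = 3.0288 → 3.029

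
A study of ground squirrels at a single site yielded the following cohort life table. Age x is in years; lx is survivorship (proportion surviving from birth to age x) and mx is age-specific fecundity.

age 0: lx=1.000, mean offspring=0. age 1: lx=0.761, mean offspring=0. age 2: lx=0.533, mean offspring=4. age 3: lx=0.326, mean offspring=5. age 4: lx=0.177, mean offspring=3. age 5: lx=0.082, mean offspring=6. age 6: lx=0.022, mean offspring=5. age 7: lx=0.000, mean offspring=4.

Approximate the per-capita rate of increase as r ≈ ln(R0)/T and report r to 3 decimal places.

R0 = Σ lx·mx = 0 + 0 + 2.132 + 1.63 + 0.531 + 0.492 + 0.11 + 0 = 4.895
Σ x·lx·mx = 14.398; T = 14.398/4.895 = 2.94137…
r ≈ ln(R0)/T = ln(4.895)/2.94137… = 0.53996… → 0.540

0.540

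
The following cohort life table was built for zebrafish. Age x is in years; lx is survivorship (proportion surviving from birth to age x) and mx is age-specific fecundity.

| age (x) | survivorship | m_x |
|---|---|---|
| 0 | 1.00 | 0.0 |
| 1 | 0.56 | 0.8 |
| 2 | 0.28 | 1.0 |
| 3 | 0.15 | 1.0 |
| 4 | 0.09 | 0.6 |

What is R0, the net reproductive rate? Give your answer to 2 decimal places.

0.93

lx·mx by age: 0, 0.448, 0.28, 0.15, 0.054
R0 = Σ lx·mx = 0.932 → 0.93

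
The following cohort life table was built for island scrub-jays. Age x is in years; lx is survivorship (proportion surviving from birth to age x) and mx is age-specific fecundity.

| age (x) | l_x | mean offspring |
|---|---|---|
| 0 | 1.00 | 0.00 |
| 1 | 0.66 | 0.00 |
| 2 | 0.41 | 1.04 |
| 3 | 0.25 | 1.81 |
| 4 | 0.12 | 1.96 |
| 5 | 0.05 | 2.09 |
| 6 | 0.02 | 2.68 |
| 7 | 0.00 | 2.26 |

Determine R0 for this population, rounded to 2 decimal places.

lx·mx by age: 0, 0, 0.4264, 0.4525, 0.2352, 0.1045, 0.0536, 0
R0 = Σ lx·mx = 1.2722 → 1.27

1.27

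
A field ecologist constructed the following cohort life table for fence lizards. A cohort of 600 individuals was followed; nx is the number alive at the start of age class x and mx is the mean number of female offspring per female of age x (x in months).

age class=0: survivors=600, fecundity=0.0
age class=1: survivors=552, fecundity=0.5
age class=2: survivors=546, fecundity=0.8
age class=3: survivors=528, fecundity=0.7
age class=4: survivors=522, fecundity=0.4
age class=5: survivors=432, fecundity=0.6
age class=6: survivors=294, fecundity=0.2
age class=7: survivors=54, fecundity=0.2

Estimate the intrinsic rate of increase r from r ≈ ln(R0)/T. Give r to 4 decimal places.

0.3340

lx = nx/n0 = nx/600: 1, 0.92, 0.91, 0.88, 0.87, 0.72, 0.49, 0.09
R0 = Σ lx·mx = 0 + 0.46 + 0.728 + 0.616 + 0.348 + 0.432 + 0.098 + 0.018 = 2.7
Σ x·lx·mx = 8.03; T = 8.03/2.7 = 2.97407…
r ≈ ln(R0)/T = ln(2.7)/2.97407… = 0.33397… → 0.3340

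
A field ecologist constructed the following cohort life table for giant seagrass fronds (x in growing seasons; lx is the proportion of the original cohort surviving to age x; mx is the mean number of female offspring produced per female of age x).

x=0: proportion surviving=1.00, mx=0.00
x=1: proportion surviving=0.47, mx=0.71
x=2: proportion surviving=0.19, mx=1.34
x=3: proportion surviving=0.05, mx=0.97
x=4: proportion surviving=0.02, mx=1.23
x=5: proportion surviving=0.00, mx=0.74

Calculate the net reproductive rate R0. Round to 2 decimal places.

0.66

lx·mx by age: 0, 0.3337, 0.2546, 0.0485, 0.0246, 0
R0 = Σ lx·mx = 0.6614 → 0.66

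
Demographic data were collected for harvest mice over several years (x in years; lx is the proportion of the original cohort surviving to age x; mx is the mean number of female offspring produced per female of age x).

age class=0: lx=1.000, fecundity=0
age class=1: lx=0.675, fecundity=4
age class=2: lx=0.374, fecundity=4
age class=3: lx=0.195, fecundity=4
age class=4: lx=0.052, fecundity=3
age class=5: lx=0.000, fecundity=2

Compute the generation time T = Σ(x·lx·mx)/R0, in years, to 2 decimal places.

lx·mx: 0, 2.7, 1.496, 0.78, 0.156, 0 → R0 = 5.132
x·lx·mx: 0, 2.7, 2.992, 2.34, 0.624, 0 → Σ = 8.656
T = 8.656 / 5.132 = 1.686672… → 1.69

1.69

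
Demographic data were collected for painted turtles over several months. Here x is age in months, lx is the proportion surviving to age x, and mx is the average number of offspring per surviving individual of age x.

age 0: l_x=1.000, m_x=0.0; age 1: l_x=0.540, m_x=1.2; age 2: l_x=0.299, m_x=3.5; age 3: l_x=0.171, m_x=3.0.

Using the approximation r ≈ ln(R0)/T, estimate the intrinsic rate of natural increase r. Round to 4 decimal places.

0.4084

R0 = Σ lx·mx = 0 + 0.648 + 1.0465 + 0.513 = 2.2075
Σ x·lx·mx = 4.28; T = 4.28/2.2075 = 1.93884…
r ≈ ln(R0)/T = ln(2.2075)/1.93884… = 0.408419… → 0.4084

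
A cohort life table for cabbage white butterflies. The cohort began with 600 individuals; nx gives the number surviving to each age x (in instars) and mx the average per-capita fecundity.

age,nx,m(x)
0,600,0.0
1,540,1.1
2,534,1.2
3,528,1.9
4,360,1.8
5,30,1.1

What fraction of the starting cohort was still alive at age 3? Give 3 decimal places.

0.880

l_3 = n_3/n_0 = 528/600 = 0.88 → 0.880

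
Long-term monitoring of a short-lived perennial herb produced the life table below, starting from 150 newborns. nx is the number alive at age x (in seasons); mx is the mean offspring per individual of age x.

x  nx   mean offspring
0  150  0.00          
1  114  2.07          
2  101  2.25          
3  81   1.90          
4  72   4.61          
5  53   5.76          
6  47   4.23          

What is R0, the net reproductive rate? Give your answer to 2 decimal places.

lx = nx/n0 = nx/150: 1, 0.76, 0.67333…, 0.54, 0.48, 0.35333…, 0.31333…
lx·mx by age: 0, 1.5732, 1.515…, 1.026, 2.2128, 2.0352…, 1.3254…
R0 = Σ lx·mx = 9.6876… → 9.69

9.69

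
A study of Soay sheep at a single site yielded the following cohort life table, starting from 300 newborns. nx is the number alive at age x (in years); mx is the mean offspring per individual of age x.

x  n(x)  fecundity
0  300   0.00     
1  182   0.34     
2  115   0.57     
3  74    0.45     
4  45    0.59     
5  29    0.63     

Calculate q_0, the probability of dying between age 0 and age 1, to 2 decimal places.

lx = nx/n0 = nx/300: 1, 0.60667…, 0.38333…, 0.24667…, 0.15, 0.09667…
q_0 = (l_0 − l_1) / l_0 = (1 − 0.606667…) / 1
     = 0.393333… / 1 = 0.393333… → 0.39

0.39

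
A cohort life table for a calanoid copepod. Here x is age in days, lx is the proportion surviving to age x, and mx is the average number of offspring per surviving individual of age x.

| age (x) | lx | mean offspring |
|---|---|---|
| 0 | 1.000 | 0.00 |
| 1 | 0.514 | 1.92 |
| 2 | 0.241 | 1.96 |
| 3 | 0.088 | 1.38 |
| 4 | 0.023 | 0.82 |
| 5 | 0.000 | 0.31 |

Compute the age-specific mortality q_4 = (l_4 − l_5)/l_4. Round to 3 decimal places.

q_4 = (l_4 − l_5) / l_4 = (0.023 − 0) / 0.023
     = 0.023 / 0.023 = 1 → 1.000

1.000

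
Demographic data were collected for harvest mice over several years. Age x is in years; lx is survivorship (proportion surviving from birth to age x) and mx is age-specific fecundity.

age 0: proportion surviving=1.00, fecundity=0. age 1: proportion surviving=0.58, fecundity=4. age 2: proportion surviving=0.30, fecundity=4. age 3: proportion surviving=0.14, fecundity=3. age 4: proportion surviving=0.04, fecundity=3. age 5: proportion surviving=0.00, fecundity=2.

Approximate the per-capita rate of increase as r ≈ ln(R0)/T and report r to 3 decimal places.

0.881

R0 = Σ lx·mx = 0 + 2.32 + 1.2 + 0.42 + 0.12 + 0 = 4.06
Σ x·lx·mx = 6.46; T = 6.46/4.06 = 1.59113…
r ≈ ln(R0)/T = ln(4.06)/1.59113… = 0.88062… → 0.881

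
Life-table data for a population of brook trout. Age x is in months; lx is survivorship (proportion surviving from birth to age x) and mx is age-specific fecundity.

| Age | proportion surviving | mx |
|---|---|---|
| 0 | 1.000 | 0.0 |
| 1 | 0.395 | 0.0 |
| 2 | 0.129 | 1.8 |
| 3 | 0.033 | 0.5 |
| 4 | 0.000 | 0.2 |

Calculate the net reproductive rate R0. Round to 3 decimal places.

lx·mx by age: 0, 0, 0.2322, 0.0165, 0
R0 = Σ lx·mx = 0.2487 → 0.249

0.249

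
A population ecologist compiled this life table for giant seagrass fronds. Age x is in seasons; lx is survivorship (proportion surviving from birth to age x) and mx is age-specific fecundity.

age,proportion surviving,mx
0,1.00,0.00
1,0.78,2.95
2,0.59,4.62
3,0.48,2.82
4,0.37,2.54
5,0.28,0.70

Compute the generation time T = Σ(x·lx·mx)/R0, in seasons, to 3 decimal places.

2.202

lx·mx: 0, 2.301, 2.7258, 1.3536, 0.9398, 0.196 → R0 = 7.5162
x·lx·mx: 0, 2.301, 5.4516, 4.0608, 3.7592, 0.98 → Σ = 16.5526
T = 16.5526 / 7.5162 = 2.202256… → 2.202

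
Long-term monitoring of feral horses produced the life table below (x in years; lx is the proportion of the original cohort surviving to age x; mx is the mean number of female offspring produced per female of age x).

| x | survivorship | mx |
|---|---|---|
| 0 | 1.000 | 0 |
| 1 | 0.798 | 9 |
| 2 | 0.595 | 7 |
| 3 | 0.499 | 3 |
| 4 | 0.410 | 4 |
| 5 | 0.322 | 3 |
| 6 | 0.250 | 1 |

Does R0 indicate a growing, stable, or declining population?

growing

R0 = Σ lx·mx = 0 + 7.182 + 4.165 + 1.497 + 1.64 + 0.966 + 0.25 = 15.7
R0 > 1, so the population is growing.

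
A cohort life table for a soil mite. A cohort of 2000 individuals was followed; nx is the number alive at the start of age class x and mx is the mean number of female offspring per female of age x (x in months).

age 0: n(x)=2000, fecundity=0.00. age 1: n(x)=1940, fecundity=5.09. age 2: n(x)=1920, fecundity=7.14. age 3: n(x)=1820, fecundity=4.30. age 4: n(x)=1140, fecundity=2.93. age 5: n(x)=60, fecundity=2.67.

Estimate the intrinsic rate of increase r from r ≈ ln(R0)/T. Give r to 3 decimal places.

lx = nx/n0 = nx/2000: 1, 0.97, 0.96, 0.91, 0.57, 0.03
R0 = Σ lx·mx = 0 + 4.9373 + 6.8544 + 3.913 + 1.6701 + 0.0801 = 17.4549
Σ x·lx·mx = 37.466; T = 37.466/17.4549 = 2.14645…
r ≈ ln(R0)/T = ln(17.4549)/2.14645… = 1.33226… → 1.332

1.332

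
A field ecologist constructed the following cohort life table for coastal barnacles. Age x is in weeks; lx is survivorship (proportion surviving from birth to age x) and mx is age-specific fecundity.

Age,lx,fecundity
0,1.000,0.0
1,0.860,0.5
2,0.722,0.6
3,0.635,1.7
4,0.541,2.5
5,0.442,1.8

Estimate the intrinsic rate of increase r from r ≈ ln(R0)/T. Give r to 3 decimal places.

0.414

R0 = Σ lx·mx = 0 + 0.43 + 0.4332 + 1.0795 + 1.3525 + 0.7956 = 4.0908
Σ x·lx·mx = 13.9229; T = 13.9229/4.0908 = 3.40347…
r ≈ ln(R0)/T = ln(4.0908)/3.40347… = 0.41391… → 0.414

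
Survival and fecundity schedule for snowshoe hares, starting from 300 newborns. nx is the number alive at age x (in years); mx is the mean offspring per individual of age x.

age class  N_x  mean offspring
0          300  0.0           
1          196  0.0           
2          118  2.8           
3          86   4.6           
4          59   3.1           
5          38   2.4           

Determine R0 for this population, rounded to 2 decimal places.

3.33

lx = nx/n0 = nx/300: 1, 0.65333…, 0.39333…, 0.28667…, 0.19667…, 0.12667…
lx·mx by age: 0, 0, 1.101333…, 1.318667…, 0.609667…, 0.304…
R0 = Σ lx·mx = 3.333667… → 3.33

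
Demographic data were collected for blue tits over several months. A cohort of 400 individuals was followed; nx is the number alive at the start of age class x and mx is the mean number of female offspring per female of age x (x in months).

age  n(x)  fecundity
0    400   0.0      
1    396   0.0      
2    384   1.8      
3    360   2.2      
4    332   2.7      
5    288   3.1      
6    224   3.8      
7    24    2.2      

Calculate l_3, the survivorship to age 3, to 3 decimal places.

l_3 = n_3/n_0 = 360/400 = 0.9 → 0.900

0.900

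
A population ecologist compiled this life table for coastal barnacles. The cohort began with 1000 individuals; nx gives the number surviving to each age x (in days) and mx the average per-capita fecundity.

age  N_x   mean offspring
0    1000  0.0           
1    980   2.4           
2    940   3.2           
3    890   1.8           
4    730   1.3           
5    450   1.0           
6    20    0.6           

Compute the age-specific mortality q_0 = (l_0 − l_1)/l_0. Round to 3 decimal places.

lx = nx/n0 = nx/1000: 1, 0.98, 0.94, 0.89, 0.73, 0.45, 0.02
q_0 = (l_0 − l_1) / l_0 = (1 − 0.98) / 1
     = 0.02 / 1 = 0.02 → 0.020

0.020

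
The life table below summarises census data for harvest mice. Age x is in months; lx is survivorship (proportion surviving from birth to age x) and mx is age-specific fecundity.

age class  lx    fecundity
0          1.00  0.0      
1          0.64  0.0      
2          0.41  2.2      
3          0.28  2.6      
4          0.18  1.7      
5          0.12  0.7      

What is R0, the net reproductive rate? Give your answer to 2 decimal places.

2.02

lx·mx by age: 0, 0, 0.902, 0.728, 0.306, 0.084
R0 = Σ lx·mx = 2.02 → 2.02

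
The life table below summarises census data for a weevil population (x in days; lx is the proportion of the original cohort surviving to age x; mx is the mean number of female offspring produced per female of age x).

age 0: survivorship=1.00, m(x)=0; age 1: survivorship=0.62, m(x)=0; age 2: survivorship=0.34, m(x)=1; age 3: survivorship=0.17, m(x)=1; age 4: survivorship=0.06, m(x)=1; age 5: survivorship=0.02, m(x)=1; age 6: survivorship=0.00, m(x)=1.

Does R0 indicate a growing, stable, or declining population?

R0 = Σ lx·mx = 0 + 0 + 0.34 + 0.17 + 0.06 + 0.02 + 0 = 0.59
R0 < 1, so the population is declining.

declining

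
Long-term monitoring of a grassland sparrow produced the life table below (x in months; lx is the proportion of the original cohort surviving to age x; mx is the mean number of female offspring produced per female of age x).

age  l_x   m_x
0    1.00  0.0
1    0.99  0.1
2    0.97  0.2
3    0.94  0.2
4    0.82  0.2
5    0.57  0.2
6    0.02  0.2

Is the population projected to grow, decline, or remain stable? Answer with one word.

declining

R0 = Σ lx·mx = 0 + 0.099 + 0.194 + 0.188 + 0.164 + 0.114 + 0.004 = 0.763
R0 < 1, so the population is declining.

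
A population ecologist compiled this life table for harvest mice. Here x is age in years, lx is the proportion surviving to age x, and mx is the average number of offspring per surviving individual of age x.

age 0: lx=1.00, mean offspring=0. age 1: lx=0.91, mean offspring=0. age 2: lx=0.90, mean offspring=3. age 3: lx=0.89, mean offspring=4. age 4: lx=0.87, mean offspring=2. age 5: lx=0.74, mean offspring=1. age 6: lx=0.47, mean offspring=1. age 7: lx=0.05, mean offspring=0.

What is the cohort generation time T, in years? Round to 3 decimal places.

lx·mx: 0, 0, 2.7, 3.56, 1.74, 0.74, 0.47, 0 → R0 = 9.21
x·lx·mx: 0, 0, 5.4, 10.68, 6.96, 3.7, 2.82, 0 → Σ = 29.56
T = 29.56 / 9.21 = 3.209555… → 3.210

3.210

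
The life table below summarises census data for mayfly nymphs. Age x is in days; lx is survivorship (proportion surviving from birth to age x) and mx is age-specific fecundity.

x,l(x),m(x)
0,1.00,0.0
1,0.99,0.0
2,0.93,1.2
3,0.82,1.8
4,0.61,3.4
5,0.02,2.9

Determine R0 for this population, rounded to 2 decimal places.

4.72

lx·mx by age: 0, 0, 1.116, 1.476, 2.074, 0.058
R0 = Σ lx·mx = 4.724 → 4.72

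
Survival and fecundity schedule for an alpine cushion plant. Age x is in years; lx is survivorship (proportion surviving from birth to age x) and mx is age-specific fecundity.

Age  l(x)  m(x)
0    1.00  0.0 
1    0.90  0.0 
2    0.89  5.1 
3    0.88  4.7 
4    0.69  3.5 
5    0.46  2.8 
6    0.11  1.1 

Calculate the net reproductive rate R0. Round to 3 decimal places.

lx·mx by age: 0, 0, 4.539, 4.136, 2.415, 1.288, 0.121
R0 = Σ lx·mx = 12.499 → 12.499

12.499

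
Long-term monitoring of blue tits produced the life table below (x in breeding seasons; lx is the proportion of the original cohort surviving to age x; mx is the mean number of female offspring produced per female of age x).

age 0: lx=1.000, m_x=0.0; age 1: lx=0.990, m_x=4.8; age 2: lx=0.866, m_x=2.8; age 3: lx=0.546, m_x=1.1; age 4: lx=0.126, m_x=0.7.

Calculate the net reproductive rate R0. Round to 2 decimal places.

7.87

lx·mx by age: 0, 4.752, 2.4248, 0.6006, 0.0882
R0 = Σ lx·mx = 7.8656 → 7.87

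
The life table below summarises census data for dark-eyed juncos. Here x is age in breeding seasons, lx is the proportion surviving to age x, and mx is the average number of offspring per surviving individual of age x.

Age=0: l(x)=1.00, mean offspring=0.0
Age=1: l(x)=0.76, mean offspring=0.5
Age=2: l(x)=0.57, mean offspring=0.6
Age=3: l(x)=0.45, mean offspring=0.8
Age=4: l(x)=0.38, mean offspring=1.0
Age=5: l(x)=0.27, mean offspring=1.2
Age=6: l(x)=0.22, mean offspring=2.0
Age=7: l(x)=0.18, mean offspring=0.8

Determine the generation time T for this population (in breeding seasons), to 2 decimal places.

3.77

lx·mx: 0, 0.38, 0.342, 0.36, 0.38, 0.324, 0.44, 0.144 → R0 = 2.37
x·lx·mx: 0, 0.38, 0.684, 1.08, 1.52, 1.62, 2.64, 1.008 → Σ = 8.932
T = 8.932 / 2.37 = 3.768776… → 3.77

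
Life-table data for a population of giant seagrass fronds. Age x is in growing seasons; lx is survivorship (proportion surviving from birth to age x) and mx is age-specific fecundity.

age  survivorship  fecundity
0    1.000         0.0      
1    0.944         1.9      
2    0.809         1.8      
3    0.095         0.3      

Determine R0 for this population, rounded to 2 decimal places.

lx·mx by age: 0, 1.7936, 1.4562, 0.0285
R0 = Σ lx·mx = 3.2783 → 3.28

3.28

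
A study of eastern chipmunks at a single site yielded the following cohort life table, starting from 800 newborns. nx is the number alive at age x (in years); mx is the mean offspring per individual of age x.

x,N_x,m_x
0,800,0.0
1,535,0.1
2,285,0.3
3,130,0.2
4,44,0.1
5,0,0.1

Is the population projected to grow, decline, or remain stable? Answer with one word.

declining

lx = nx/n0 = nx/800: 1, 0.66875, 0.35625, 0.1625, 0.055, 0
R0 = Σ lx·mx = 0 + 0.066875 + 0.106875 + 0.0325 + 0.0055 + 0 = 0.21175
R0 < 1, so the population is declining.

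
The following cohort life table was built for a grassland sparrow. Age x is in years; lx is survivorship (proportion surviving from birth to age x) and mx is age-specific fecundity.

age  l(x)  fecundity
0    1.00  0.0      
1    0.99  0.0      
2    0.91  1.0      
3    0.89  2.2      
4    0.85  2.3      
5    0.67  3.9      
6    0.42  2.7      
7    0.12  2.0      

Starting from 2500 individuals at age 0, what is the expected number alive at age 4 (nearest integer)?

Expected survivors = N0 · l_4 = 2500 × 0.85 = 2125 → 2125

2125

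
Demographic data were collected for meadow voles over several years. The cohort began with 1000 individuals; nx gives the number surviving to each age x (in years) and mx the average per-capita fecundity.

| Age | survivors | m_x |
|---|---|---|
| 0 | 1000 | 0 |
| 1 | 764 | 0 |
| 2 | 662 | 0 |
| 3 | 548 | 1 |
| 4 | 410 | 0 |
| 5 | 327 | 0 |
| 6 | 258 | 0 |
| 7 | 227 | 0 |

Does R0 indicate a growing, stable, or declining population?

lx = nx/n0 = nx/1000: 1, 0.764, 0.662, 0.548, 0.41, 0.327, 0.258, 0.227
R0 = Σ lx·mx = 0 + 0 + 0 + 0.548 + 0 + 0 + 0 + 0 = 0.548
R0 < 1, so the population is declining.

declining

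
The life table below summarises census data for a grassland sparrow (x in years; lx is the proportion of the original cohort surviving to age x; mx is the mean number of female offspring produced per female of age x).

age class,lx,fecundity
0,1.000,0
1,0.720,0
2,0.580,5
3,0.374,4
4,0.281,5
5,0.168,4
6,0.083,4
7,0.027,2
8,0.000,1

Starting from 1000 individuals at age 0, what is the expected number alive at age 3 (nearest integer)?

374

Expected survivors = N0 · l_3 = 1000 × 0.374 = 374 → 374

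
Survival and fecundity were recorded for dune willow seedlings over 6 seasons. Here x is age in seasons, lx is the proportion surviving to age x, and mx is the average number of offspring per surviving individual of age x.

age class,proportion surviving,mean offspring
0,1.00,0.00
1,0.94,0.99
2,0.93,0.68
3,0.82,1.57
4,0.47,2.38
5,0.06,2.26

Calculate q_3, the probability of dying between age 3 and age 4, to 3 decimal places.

q_3 = (l_3 − l_4) / l_3 = (0.82 − 0.47) / 0.82
     = 0.35 / 0.82 = 0.426829… → 0.427

0.427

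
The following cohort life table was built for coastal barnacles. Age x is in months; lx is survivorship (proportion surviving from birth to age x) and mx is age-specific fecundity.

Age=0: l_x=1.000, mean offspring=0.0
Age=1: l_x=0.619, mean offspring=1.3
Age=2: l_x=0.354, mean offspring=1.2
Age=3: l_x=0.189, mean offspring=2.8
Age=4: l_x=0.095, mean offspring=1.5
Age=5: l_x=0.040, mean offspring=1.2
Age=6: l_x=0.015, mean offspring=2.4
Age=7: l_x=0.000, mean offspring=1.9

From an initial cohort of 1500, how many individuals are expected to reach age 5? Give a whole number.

Expected survivors = N0 · l_5 = 1500 × 0.040 = 60 → 60

60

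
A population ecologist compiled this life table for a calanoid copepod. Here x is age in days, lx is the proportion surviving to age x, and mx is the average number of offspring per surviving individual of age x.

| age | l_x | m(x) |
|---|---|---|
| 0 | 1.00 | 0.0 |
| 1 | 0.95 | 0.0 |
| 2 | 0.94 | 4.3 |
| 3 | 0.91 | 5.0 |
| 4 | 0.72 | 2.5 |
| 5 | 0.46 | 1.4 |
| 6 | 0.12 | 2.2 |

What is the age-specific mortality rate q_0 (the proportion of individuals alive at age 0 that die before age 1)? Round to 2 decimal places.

q_0 = (l_0 − l_1) / l_0 = (1 − 0.95) / 1
     = 0.05 / 1 = 0.05 → 0.05

0.05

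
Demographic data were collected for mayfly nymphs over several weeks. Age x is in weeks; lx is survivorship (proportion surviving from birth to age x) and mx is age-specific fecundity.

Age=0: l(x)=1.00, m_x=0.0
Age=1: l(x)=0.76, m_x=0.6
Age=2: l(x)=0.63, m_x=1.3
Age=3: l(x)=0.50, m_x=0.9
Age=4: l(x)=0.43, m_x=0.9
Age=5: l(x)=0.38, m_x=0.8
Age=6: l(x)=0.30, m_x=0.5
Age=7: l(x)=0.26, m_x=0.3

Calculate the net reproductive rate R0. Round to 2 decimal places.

lx·mx by age: 0, 0.456, 0.819, 0.45, 0.387, 0.304, 0.15, 0.078
R0 = Σ lx·mx = 2.644 → 2.64

2.64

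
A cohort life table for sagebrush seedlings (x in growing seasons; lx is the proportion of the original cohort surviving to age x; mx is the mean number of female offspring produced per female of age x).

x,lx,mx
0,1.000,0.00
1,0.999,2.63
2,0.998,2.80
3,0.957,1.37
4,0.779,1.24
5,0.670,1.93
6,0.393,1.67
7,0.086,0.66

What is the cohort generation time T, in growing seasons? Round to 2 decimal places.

lx·mx: 0, 2.62737, 2.7944, 1.31109, 0.96596, 1.2931, 0.65631, 0.05676 → R0 = 9.70499
x·lx·mx: 0, 2.62737, 5.5888, 3.93327, 3.86384, 6.4655, 3.93786, 0.39732 → Σ = 26.81396
T = 26.81396 / 9.70499 = 2.762904… → 2.76

2.76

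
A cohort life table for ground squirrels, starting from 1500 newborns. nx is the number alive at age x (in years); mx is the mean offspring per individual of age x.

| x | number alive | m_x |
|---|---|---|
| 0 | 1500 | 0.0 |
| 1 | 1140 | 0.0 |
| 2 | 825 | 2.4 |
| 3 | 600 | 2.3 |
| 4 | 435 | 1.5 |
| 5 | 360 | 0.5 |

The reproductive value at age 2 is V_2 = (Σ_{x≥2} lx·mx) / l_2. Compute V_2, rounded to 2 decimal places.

5.08

lx = nx/n0 = nx/1500: 1, 0.76, 0.55, 0.4, 0.29, 0.24
lx·mx for x ≥ 2: 1.32, 0.92, 0.435, 0.12 → sum = 2.795
V_2 = 2.795 / l_2 = 2.795 / 0.55 = 5.081818… → 5.08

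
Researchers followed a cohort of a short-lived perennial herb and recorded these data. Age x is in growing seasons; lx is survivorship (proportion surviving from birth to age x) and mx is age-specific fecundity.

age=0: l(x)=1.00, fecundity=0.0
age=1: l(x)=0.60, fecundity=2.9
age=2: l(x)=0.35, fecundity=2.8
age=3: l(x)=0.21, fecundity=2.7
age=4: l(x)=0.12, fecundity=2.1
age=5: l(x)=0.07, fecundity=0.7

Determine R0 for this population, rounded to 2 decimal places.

3.59

lx·mx by age: 0, 1.74, 0.98, 0.567, 0.252, 0.049
R0 = Σ lx·mx = 3.588 → 3.59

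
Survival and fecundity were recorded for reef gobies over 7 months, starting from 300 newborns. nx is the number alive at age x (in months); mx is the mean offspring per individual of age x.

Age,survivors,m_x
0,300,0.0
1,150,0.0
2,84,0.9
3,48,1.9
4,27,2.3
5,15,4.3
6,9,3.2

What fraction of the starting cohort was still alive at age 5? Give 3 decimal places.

l_5 = n_5/n_0 = 15/300 = 0.05 → 0.050

0.050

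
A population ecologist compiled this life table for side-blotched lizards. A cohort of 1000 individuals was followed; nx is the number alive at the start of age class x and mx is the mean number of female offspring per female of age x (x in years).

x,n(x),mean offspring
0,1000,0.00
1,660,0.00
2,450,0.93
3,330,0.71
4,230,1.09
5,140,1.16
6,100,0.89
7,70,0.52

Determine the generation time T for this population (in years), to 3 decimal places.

lx = nx/n0 = nx/1000: 1, 0.66, 0.45, 0.33, 0.23, 0.14, 0.1, 0.07
lx·mx: 0, 0, 0.4185, 0.2343, 0.2507, 0.1624, 0.089, 0.0364 → R0 = 1.1913
x·lx·mx: 0, 0, 0.837, 0.7029, 1.0028, 0.812, 0.534, 0.2548 → Σ = 4.1435
T = 4.1435 / 1.1913 = 3.478133… → 3.478

3.478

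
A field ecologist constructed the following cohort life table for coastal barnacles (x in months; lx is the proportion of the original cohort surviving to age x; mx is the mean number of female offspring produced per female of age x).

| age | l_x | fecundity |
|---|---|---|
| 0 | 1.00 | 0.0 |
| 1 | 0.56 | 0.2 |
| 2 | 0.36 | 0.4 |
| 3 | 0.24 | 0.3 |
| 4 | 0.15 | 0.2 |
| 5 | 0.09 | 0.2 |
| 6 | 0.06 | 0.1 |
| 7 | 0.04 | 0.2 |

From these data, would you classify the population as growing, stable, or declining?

R0 = Σ lx·mx = 0 + 0.112 + 0.144 + 0.072 + 0.03 + 0.018 + 0.006 + 0.008 = 0.39
R0 < 1, so the population is declining.

declining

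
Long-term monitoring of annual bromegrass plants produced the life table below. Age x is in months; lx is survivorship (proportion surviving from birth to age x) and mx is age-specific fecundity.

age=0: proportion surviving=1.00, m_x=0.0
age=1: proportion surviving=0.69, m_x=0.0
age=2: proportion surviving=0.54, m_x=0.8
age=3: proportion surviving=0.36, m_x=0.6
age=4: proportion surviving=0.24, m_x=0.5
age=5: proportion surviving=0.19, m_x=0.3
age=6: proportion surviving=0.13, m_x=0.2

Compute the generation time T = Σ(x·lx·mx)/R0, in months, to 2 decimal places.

lx·mx: 0, 0, 0.432, 0.216, 0.12, 0.057, 0.026 → R0 = 0.851
x·lx·mx: 0, 0, 0.864, 0.648, 0.48, 0.285, 0.156 → Σ = 2.433
T = 2.433 / 0.851 = 2.858989… → 2.86

2.86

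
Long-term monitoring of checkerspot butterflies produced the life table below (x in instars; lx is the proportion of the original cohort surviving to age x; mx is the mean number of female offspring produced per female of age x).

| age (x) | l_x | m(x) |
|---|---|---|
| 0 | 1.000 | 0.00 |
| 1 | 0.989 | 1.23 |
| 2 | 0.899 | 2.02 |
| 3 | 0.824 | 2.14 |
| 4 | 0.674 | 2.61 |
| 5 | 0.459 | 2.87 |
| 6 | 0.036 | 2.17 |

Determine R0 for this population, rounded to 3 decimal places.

lx·mx by age: 0, 1.21647, 1.81598, 1.76336, 1.75914, 1.31733, 0.07812
R0 = Σ lx·mx = 7.9504 → 7.950

7.950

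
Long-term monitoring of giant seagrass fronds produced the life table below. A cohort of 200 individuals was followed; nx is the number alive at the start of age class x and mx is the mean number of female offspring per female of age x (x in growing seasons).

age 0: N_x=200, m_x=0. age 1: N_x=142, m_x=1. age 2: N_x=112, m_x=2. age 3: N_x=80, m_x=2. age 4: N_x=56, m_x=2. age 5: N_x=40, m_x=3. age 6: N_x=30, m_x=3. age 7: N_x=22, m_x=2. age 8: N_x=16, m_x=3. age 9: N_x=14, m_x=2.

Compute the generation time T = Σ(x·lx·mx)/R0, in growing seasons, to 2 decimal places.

3.72

lx = nx/n0 = nx/200: 1, 0.71, 0.56, 0.4, 0.28, 0.2, 0.15, 0.11, 0.08, 0.07
lx·mx: 0, 0.71, 1.12, 0.8, 0.56, 0.6, 0.45, 0.22, 0.24, 0.14 → R0 = 4.84
x·lx·mx: 0, 0.71, 2.24, 2.4, 2.24, 3, 2.7, 1.54, 1.92, 1.26 → Σ = 18.01
T = 18.01 / 4.84 = 3.721074… → 3.72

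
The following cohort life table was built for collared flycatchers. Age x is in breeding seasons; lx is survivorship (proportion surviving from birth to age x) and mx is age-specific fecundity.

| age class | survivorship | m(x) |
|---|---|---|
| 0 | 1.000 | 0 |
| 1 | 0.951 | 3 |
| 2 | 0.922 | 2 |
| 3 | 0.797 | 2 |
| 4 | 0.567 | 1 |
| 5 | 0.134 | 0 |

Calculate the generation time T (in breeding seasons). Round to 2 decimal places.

lx·mx: 0, 2.853, 1.844, 1.594, 0.567, 0 → R0 = 6.858
x·lx·mx: 0, 2.853, 3.688, 4.782, 2.268, 0 → Σ = 13.591
T = 13.591 / 6.858 = 1.981773… → 1.98

1.98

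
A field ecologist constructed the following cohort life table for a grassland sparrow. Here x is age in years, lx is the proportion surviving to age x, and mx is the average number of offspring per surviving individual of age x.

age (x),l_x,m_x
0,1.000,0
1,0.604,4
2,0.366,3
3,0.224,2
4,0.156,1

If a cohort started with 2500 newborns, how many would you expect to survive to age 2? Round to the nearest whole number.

915

Expected survivors = N0 · l_2 = 2500 × 0.366 = 915 → 915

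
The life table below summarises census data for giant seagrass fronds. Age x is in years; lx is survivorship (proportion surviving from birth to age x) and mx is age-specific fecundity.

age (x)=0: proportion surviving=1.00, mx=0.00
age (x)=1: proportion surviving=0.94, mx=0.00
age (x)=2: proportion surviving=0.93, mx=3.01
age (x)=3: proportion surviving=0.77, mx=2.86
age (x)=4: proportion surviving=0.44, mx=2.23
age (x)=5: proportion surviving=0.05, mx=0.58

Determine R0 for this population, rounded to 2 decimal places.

6.01

lx·mx by age: 0, 0, 2.7993, 2.2022, 0.9812, 0.029
R0 = Σ lx·mx = 6.0117 → 6.01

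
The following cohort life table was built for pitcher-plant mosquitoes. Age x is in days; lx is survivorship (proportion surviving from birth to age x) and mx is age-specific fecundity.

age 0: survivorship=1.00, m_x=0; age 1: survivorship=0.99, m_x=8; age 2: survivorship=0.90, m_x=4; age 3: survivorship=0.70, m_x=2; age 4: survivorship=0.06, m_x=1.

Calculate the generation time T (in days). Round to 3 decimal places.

1.507

lx·mx: 0, 7.92, 3.6, 1.4, 0.06 → R0 = 12.98
x·lx·mx: 0, 7.92, 7.2, 4.2, 0.24 → Σ = 19.56
T = 19.56 / 12.98 = 1.506934… → 1.507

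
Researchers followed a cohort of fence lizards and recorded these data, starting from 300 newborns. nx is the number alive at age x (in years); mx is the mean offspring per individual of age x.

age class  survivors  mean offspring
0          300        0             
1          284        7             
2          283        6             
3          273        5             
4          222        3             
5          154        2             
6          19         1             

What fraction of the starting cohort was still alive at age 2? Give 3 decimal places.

0.943

l_2 = n_2/n_0 = 283/300 = 0.943333… → 0.943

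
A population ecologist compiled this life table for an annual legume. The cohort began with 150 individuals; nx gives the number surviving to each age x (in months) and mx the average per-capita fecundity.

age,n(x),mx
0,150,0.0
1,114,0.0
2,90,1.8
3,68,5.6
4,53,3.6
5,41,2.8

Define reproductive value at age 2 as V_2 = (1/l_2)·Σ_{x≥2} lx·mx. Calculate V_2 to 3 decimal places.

lx = nx/n0 = nx/150: 1, 0.76, 0.6, 0.45333…, 0.35333…, 0.27333…
lx·mx for x ≥ 2: 1.08, 2.538667…, 1.272…, 0.765333… → sum = 5.656…
V_2 = 5.656… / l_2 = 5.656… / 0.6 = 9.426667… → 9.427

9.427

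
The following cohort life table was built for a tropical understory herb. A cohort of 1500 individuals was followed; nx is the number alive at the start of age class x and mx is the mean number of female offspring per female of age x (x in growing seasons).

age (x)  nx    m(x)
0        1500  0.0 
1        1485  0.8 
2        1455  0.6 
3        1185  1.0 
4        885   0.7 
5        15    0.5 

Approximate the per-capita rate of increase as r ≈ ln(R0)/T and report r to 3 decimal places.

lx = nx/n0 = nx/1500: 1, 0.99, 0.97, 0.79, 0.59, 0.01
R0 = Σ lx·mx = 0 + 0.792 + 0.582 + 0.79 + 0.413 + 0.005 = 2.582
Σ x·lx·mx = 6.003; T = 6.003/2.582 = 2.32494…
r ≈ ln(R0)/T = ln(2.582)/2.32494… = 0.40799… → 0.408

0.408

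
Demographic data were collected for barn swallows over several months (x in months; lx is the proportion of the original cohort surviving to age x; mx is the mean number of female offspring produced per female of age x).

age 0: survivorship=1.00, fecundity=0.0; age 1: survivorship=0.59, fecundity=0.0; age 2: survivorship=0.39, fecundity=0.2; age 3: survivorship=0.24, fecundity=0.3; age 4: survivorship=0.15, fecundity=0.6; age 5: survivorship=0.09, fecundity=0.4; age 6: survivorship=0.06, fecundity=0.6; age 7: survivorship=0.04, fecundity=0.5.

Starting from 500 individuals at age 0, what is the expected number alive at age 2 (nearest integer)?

Expected survivors = N0 · l_2 = 500 × 0.39 = 195 → 195

195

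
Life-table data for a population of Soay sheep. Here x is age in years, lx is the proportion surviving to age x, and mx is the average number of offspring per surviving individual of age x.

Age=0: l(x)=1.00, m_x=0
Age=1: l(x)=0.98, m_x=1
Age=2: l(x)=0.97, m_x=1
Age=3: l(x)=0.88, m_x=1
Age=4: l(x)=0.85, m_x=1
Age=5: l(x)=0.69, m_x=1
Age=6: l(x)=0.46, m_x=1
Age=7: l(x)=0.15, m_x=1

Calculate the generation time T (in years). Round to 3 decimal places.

lx·mx: 0, 0.98, 0.97, 0.88, 0.85, 0.69, 0.46, 0.15 → R0 = 4.98
x·lx·mx: 0, 0.98, 1.94, 2.64, 3.4, 3.45, 2.76, 1.05 → Σ = 16.22
T = 16.22 / 4.98 = 3.257028… → 3.257

3.257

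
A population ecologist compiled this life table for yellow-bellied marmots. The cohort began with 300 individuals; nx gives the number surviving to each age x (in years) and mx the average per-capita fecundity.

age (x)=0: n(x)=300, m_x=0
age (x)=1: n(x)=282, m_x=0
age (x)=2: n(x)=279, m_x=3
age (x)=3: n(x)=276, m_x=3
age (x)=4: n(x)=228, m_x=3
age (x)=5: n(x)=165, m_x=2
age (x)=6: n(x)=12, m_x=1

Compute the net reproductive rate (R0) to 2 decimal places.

lx = nx/n0 = nx/300: 1, 0.94, 0.93, 0.92, 0.76, 0.55, 0.04
lx·mx by age: 0, 0, 2.79, 2.76, 2.28, 1.1, 0.04
R0 = Σ lx·mx = 8.97 → 8.97

8.97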